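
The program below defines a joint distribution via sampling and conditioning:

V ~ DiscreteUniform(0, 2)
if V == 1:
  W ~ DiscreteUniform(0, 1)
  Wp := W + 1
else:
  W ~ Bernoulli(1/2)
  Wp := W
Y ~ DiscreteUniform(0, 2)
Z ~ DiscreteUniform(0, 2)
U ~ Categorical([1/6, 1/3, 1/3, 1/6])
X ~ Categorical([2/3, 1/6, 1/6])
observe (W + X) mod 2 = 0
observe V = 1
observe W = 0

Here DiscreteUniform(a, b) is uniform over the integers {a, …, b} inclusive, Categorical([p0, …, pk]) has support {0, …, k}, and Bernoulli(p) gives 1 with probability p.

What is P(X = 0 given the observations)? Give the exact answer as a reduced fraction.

P(X = 0 | obs) = 4/5

Enumerate traces; 72 have nonzero weight after conditioning:
  (V=1, W=0, Y=0, Z=0, U=0, X=0) weight 1/486
  (V=1, W=0, Y=0, Z=0, U=0, X=2) weight 1/1944
  (V=1, W=0, Y=0, Z=0, U=1, X=0) weight 1/243
  (V=1, W=0, Y=0, Z=0, U=1, X=2) weight 1/972
  (V=1, W=0, Y=0, Z=0, U=2, X=0) weight 1/243
  (V=1, W=0, Y=0, Z=0, U=2, X=2) weight 1/972
  (V=1, W=0, Y=0, Z=0, U=3, X=0) weight 1/486
  (V=1, W=0, Y=0, Z=0, U=3, X=2) weight 1/1944
  … 64 more
Group by X:
  weight(X=0) = 1/9
  weight(X=2) = 1/36
Total weight = 1/9 + 1/36 = 5/36
P(X=0 | obs) = 1/9 / 5/36 = 4/5
P(X=2 | obs) = 1/36 / 5/36 = 1/5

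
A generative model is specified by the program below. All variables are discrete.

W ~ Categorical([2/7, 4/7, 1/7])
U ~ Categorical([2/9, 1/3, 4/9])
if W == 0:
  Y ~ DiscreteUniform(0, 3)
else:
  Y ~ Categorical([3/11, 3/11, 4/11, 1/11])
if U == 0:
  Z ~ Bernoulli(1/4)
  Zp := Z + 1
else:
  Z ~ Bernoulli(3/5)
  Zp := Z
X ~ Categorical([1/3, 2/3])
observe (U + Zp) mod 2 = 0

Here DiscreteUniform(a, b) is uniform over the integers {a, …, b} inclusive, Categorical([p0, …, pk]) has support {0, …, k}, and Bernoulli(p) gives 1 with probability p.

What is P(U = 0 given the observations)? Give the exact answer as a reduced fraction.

P(U = 0 | obs) = 5/39

Enumerate traces; 72 have nonzero weight after conditioning:
  (W=0, U=0, Y=0, Z=1, X=0) weight 1/756
  (W=0, U=0, Y=0, Z=1, X=1) weight 1/378
  (W=0, U=0, Y=1, Z=1, X=0) weight 1/756
  (W=0, U=0, Y=1, Z=1, X=1) weight 1/378
  (W=0, U=0, Y=2, Z=1, X=0) weight 1/756
  (W=0, U=0, Y=2, Z=1, X=1) weight 1/378
  (W=0, U=0, Y=3, Z=1, X=0) weight 1/756
  (W=0, U=0, Y=3, Z=1, X=1) weight 1/378
  (W=0, U=1, Y=0, Z=1, X=0) weight 1/210
  (W=0, U=2, Y=0, Z=0, X=0) weight 4/945
  … 62 more
Group by U:
  weight(U=0) = 1/18
  weight(U=1) = 1/5
  weight(U=2) = 8/45
Total weight = 1/18 + 1/5 + 8/45 = 13/30
P(U=0 | obs) = 1/18 / 13/30 = 5/39
P(U=1 | obs) = 1/5 / 13/30 = 6/13
P(U=2 | obs) = 8/45 / 13/30 = 16/39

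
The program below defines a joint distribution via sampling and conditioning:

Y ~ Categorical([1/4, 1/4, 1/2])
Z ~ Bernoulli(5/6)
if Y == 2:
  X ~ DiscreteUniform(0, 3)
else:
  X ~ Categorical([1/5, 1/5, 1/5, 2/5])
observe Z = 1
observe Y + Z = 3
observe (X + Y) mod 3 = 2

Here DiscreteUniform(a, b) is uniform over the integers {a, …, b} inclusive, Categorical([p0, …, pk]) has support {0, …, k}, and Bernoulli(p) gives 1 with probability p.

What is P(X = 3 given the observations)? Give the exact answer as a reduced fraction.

P(X = 3 | obs) = 1/2

Enumerate traces; 2 have nonzero weight after conditioning:
  (Y=2, Z=1, X=0) weight 5/48
  (Y=2, Z=1, X=3) weight 5/48
Group by X:
  weight(X=0) = 5/48
  weight(X=3) = 5/48
Total weight = 5/48 + 5/48 = 5/24
P(X=0 | obs) = 5/48 / 5/24 = 1/2
P(X=3 | obs) = 5/48 / 5/24 = 1/2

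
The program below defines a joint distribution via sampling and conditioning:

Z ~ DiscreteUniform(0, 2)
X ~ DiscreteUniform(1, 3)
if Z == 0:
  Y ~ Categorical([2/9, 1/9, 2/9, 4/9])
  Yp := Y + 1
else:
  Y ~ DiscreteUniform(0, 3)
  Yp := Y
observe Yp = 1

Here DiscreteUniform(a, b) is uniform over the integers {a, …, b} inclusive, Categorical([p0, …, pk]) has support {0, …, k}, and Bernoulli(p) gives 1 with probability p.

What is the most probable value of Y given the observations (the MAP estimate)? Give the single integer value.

Enumerate traces; 9 have nonzero weight after conditioning:
  (Z=0, X=1, Y=0) weight 2/81
  (Z=0, X=2, Y=0) weight 2/81
  (Z=0, X=3, Y=0) weight 2/81
  (Z=1, X=1, Y=1) weight 1/36
  (Z=1, X=2, Y=1) weight 1/36
  (Z=1, X=3, Y=1) weight 1/36
  (Z=2, X=1, Y=1) weight 1/36
  (Z=2, X=2, Y=1) weight 1/36
  … 1 more
Group by Y:
  weight(Y=0) = 2/27
  weight(Y=1) = 1/6
Total weight = 2/27 + 1/6 = 13/54
P(Y=0 | obs) = 2/27 / 13/54 = 4/13
P(Y=1 | obs) = 1/6 / 13/54 = 9/13
argmax = 1

argmax_v P(Y = v | obs) = 1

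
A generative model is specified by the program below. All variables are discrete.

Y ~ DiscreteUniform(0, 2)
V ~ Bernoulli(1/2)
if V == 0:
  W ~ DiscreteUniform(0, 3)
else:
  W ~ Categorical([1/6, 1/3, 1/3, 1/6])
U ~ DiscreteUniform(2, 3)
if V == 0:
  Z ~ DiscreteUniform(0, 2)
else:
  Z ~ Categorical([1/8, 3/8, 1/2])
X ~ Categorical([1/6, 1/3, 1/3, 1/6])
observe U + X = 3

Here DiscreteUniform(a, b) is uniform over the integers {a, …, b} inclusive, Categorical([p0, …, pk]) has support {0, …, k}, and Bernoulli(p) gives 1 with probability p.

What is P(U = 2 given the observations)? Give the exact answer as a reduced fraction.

Enumerate traces; 144 have nonzero weight after conditioning:
  (Y=0, V=0, W=0, U=2, Z=0, X=1) weight 1/432
  (Y=0, V=0, W=0, U=2, Z=1, X=1) weight 1/432
  (Y=0, V=0, W=0, U=2, Z=2, X=1) weight 1/432
  (Y=0, V=0, W=0, U=3, Z=0, X=0) weight 1/864
  (Y=0, V=0, W=0, U=3, Z=1, X=0) weight 1/864
  (Y=0, V=0, W=0, U=3, Z=2, X=0) weight 1/864
  (Y=0, V=0, W=1, U=2, Z=0, X=1) weight 1/432
  (Y=0, V=0, W=1, U=2, Z=1, X=1) weight 1/432
  … 136 more
Group by U:
  weight(U=2) = 1/6
  weight(U=3) = 1/12
Total weight = 1/6 + 1/12 = 1/4
P(U=2 | obs) = 1/6 / 1/4 = 2/3
P(U=3 | obs) = 1/12 / 1/4 = 1/3

P(U = 2 | obs) = 2/3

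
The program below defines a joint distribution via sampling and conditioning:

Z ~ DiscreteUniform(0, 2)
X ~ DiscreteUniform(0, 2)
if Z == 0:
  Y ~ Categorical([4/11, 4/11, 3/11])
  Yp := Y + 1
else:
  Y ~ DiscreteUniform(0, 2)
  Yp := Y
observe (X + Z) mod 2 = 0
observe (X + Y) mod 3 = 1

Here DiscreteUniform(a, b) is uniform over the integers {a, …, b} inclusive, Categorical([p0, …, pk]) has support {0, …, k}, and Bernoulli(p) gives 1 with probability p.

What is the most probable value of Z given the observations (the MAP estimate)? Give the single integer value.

argmax_v P(Z = v | obs) = 2

Enumerate traces; 5 have nonzero weight after conditioning:
  (Z=0, X=0, Y=1) weight 4/99
  (Z=0, X=2, Y=2) weight 1/33
  (Z=1, X=1, Y=0) weight 1/27
  (Z=2, X=0, Y=1) weight 1/27
  (Z=2, X=2, Y=2) weight 1/27
Group by Z:
  weight(Z=0) = 7/99
  weight(Z=1) = 1/27
  weight(Z=2) = 2/27
Total weight = 7/99 + 1/27 + 2/27 = 2/11
P(Z=0 | obs) = 7/99 / 2/11 = 7/18
P(Z=1 | obs) = 1/27 / 2/11 = 11/54
P(Z=2 | obs) = 2/27 / 2/11 = 11/27
argmax = 2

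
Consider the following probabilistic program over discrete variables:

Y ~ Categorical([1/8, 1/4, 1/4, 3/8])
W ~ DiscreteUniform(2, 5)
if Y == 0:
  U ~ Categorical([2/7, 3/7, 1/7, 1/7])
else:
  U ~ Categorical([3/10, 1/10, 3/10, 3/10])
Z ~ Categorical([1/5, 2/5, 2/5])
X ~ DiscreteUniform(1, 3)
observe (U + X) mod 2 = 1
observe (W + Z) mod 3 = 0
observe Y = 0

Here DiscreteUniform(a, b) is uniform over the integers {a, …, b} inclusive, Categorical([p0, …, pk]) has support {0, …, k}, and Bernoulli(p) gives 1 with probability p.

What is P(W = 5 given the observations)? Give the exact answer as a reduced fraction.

P(W = 5 | obs) = 2/7

Enumerate traces; 24 have nonzero weight after conditioning:
  (Y=0, W=2, U=0, Z=1, X=1) weight 1/840
  (Y=0, W=2, U=0, Z=1, X=3) weight 1/840
  (Y=0, W=2, U=1, Z=1, X=2) weight 1/560
  (Y=0, W=2, U=2, Z=1, X=1) weight 1/1680
  (Y=0, W=2, U=2, Z=1, X=3) weight 1/1680
  (Y=0, W=2, U=3, Z=1, X=2) weight 1/1680
  (Y=0, W=3, U=0, Z=0, X=1) weight 1/1680
  (Y=0, W=3, U=0, Z=0, X=3) weight 1/1680
  (Y=0, W=4, U=0, Z=2, X=1) weight 1/840
  (Y=0, W=5, U=0, Z=1, X=1) weight 1/840
  … 14 more
Group by W:
  weight(W=2) = 1/168
  weight(W=3) = 1/336
  weight(W=4) = 1/168
  weight(W=5) = 1/168
Total weight = 1/168 + 1/336 + 1/168 + 1/168 = 1/48
P(W=2 | obs) = 1/168 / 1/48 = 2/7
P(W=3 | obs) = 1/336 / 1/48 = 1/7
P(W=4 | obs) = 1/168 / 1/48 = 2/7
P(W=5 | obs) = 1/168 / 1/48 = 2/7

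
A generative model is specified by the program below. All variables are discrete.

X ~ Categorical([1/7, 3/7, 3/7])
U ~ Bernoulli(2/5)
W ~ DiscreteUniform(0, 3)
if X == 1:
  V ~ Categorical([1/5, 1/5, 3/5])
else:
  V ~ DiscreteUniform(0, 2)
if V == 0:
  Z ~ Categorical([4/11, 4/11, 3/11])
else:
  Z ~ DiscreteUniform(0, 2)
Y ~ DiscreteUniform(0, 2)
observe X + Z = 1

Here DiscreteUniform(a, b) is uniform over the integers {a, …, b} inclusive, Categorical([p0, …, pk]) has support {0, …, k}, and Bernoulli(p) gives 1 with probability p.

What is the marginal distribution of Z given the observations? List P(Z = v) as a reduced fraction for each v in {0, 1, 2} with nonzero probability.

P(Z=0) = 252/337, P(Z=1) = 85/337

Enumerate traces; 144 have nonzero weight after conditioning:
  (X=0, U=0, W=0, V=0, Z=1, Y=0) weight 1/1155
  (X=0, U=0, W=0, V=0, Z=1, Y=1) weight 1/1155
  (X=0, U=0, W=0, V=0, Z=1, Y=2) weight 1/1155
  (X=0, U=0, W=0, V=1, Z=1, Y=0) weight 1/1260
  (X=0, U=0, W=0, V=1, Z=1, Y=1) weight 1/1260
  (X=0, U=0, W=0, V=1, Z=1, Y=2) weight 1/1260
  (X=0, U=0, W=0, V=2, Z=1, Y=0) weight 1/1260
  (X=0, U=0, W=0, V=2, Z=1, Y=1) weight 1/1260
  (X=1, U=0, W=0, V=0, Z=0, Y=0) weight 3/1925
  … 135 more
Group by Z:
  weight(Z=0) = 8/55
  weight(Z=1) = 34/693
Total weight = 8/55 + 34/693 = 674/3465
P(Z=0 | obs) = 8/55 / 674/3465 = 252/337
P(Z=1 | obs) = 34/693 / 674/3465 = 85/337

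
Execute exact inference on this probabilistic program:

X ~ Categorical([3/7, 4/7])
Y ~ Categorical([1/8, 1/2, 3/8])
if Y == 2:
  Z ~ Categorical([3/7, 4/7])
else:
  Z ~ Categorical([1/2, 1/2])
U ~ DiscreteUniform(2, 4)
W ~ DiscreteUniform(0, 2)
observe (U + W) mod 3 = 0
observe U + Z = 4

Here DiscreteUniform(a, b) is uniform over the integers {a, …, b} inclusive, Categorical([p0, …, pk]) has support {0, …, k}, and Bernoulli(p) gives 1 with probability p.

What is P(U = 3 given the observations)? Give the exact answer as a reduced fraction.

Enumerate traces; 12 have nonzero weight after conditioning:
  (X=0, Y=0, Z=0, U=4, W=2) weight 1/336
  (X=0, Y=0, Z=1, U=3, W=0) weight 1/336
  (X=0, Y=1, Z=0, U=4, W=2) weight 1/84
  (X=0, Y=1, Z=1, U=3, W=0) weight 1/84
  (X=0, Y=2, Z=0, U=4, W=2) weight 3/392
  (X=0, Y=2, Z=1, U=3, W=0) weight 1/98
  (X=1, Y=0, Z=0, U=4, W=2) weight 1/252
  (X=1, Y=0, Z=1, U=3, W=0) weight 1/252
  … 4 more
Group by U:
  weight(U=3) = 59/1008
  weight(U=4) = 53/1008
Total weight = 59/1008 + 53/1008 = 1/9
P(U=3 | obs) = 59/1008 / 1/9 = 59/112
P(U=4 | obs) = 53/1008 / 1/9 = 53/112

P(U = 3 | obs) = 59/112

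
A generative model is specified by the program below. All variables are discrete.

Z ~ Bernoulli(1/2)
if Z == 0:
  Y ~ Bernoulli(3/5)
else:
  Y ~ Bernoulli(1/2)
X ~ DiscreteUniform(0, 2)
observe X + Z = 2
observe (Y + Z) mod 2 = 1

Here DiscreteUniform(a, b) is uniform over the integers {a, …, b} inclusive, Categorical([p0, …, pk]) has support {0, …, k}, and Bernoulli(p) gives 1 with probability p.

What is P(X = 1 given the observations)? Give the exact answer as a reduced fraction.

P(X = 1 | obs) = 5/11

Enumerate traces; 2 have nonzero weight after conditioning:
  (Z=0, Y=1, X=2) weight 1/10
  (Z=1, Y=0, X=1) weight 1/12
Group by X:
  weight(X=1) = 1/12
  weight(X=2) = 1/10
Total weight = 1/12 + 1/10 = 11/60
P(X=1 | obs) = 1/12 / 11/60 = 5/11
P(X=2 | obs) = 1/10 / 11/60 = 6/11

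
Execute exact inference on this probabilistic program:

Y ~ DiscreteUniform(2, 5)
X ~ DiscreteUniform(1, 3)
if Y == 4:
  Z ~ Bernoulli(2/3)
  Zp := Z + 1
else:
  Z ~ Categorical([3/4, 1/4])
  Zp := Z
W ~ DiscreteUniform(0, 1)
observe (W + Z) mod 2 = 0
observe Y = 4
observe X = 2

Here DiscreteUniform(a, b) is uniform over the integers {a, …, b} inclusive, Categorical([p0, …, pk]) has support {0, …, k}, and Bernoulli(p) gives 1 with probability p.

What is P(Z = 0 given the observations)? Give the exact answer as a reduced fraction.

Enumerate traces; 2 have nonzero weight after conditioning:
  (Y=4, X=2, Z=0, W=0) weight 1/72
  (Y=4, X=2, Z=1, W=1) weight 1/36
Group by Z:
  weight(Z=0) = 1/72
  weight(Z=1) = 1/36
Total weight = 1/72 + 1/36 = 1/24
P(Z=0 | obs) = 1/72 / 1/24 = 1/3
P(Z=1 | obs) = 1/36 / 1/24 = 2/3

P(Z = 0 | obs) = 1/3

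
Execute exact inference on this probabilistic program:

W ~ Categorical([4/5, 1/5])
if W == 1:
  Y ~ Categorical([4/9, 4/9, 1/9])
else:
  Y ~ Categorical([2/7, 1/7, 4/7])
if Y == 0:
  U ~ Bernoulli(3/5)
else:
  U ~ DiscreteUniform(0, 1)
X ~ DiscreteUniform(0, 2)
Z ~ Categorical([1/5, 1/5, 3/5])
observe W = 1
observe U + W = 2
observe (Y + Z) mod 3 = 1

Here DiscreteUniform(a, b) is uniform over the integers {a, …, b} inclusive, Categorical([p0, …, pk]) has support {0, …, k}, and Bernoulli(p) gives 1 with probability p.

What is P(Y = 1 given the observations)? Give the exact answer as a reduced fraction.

Enumerate traces; 9 have nonzero weight after conditioning:
  (W=1, Y=0, U=1, X=0, Z=1) weight 4/1125
  (W=1, Y=0, U=1, X=1, Z=1) weight 4/1125
  (W=1, Y=0, U=1, X=2, Z=1) weight 4/1125
  (W=1, Y=1, U=1, X=0, Z=0) weight 2/675
  (W=1, Y=1, U=1, X=1, Z=0) weight 2/675
  (W=1, Y=1, U=1, X=2, Z=0) weight 2/675
  (W=1, Y=2, U=1, X=0, Z=2) weight 1/450
  (W=1, Y=2, U=1, X=1, Z=2) weight 1/450
  … 1 more
Group by Y:
  weight(Y=0) = 4/375
  weight(Y=1) = 2/225
  weight(Y=2) = 1/150
Total weight = 4/375 + 2/225 + 1/150 = 59/2250
P(Y=0 | obs) = 4/375 / 59/2250 = 24/59
P(Y=1 | obs) = 2/225 / 59/2250 = 20/59
P(Y=2 | obs) = 1/150 / 59/2250 = 15/59

P(Y = 1 | obs) = 20/59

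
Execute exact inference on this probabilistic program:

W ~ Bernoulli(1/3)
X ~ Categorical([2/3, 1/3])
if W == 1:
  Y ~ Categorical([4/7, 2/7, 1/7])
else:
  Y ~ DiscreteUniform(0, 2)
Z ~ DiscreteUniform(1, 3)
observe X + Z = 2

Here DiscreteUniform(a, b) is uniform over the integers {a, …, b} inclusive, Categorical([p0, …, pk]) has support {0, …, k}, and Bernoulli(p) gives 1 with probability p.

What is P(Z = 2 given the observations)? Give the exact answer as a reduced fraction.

Enumerate traces; 12 have nonzero weight after conditioning:
  (W=0, X=0, Y=0, Z=2) weight 4/81
  (W=0, X=0, Y=1, Z=2) weight 4/81
  (W=0, X=0, Y=2, Z=2) weight 4/81
  (W=0, X=1, Y=0, Z=1) weight 2/81
  (W=0, X=1, Y=1, Z=1) weight 2/81
  (W=0, X=1, Y=2, Z=1) weight 2/81
  (W=1, X=0, Y=0, Z=2) weight 8/189
  (W=1, X=0, Y=1, Z=2) weight 4/189
  … 4 more
Group by Z:
  weight(Z=1) = 1/9
  weight(Z=2) = 2/9
Total weight = 1/9 + 2/9 = 1/3
P(Z=1 | obs) = 1/9 / 1/3 = 1/3
P(Z=2 | obs) = 2/9 / 1/3 = 2/3

P(Z = 2 | obs) = 2/3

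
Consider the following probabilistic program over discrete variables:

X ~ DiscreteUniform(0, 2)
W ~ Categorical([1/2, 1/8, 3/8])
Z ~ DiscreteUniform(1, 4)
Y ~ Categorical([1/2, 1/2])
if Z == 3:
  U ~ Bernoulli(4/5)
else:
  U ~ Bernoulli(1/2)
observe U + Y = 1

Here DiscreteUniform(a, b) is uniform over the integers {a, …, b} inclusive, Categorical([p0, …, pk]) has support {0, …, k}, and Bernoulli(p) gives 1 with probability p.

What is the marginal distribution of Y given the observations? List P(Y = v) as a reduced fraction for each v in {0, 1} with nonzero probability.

P(Y=0) = 23/40, P(Y=1) = 17/40

Enumerate traces; 72 have nonzero weight after conditioning:
  (X=0, W=0, Z=1, Y=0, U=1) weight 1/96
  (X=0, W=0, Z=1, Y=1, U=0) weight 1/96
  (X=0, W=0, Z=2, Y=0, U=1) weight 1/96
  (X=0, W=0, Z=2, Y=1, U=0) weight 1/96
  (X=0, W=0, Z=3, Y=0, U=1) weight 1/60
  (X=0, W=0, Z=3, Y=1, U=0) weight 1/240
  (X=0, W=0, Z=4, Y=0, U=1) weight 1/96
  (X=0, W=0, Z=4, Y=1, U=0) weight 1/96
  … 64 more
Group by Y:
  weight(Y=0) = 23/80
  weight(Y=1) = 17/80
Total weight = 23/80 + 17/80 = 1/2
P(Y=0 | obs) = 23/80 / 1/2 = 23/40
P(Y=1 | obs) = 17/80 / 1/2 = 17/40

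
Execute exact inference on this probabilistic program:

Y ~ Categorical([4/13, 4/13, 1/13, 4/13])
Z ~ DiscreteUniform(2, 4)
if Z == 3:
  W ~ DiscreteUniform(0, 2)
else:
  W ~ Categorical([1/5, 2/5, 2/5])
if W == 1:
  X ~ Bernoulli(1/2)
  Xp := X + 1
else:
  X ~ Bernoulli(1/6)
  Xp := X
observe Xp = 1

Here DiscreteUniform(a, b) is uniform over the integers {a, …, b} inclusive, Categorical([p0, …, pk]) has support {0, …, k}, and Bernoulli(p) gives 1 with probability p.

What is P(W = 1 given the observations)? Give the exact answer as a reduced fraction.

Enumerate traces; 36 have nonzero weight after conditioning:
  (Y=0, Z=2, W=0, X=1) weight 2/585
  (Y=0, Z=2, W=1, X=0) weight 4/195
  (Y=0, Z=2, W=2, X=1) weight 4/585
  (Y=0, Z=3, W=0, X=1) weight 2/351
  (Y=0, Z=3, W=1, X=0) weight 2/117
  (Y=0, Z=3, W=2, X=1) weight 2/351
  (Y=0, Z=4, W=0, X=1) weight 2/585
  (Y=0, Z=4, W=1, X=0) weight 4/195
  … 28 more
Group by W:
  weight(W=0) = 11/270
  weight(W=1) = 17/90
  weight(W=2) = 17/270
Total weight = 11/270 + 17/90 + 17/270 = 79/270
P(W=0 | obs) = 11/270 / 79/270 = 11/79
P(W=1 | obs) = 17/90 / 79/270 = 51/79
P(W=2 | obs) = 17/270 / 79/270 = 17/79

P(W = 1 | obs) = 51/79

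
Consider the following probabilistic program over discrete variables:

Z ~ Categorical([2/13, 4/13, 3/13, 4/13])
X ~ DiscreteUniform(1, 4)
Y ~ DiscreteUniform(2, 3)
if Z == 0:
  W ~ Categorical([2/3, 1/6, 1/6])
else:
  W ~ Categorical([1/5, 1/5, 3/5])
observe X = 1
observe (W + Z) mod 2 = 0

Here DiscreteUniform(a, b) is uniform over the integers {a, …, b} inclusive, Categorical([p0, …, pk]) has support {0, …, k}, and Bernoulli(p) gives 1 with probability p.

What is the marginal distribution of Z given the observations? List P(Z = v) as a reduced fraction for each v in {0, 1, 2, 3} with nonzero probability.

Enumerate traces; 12 have nonzero weight after conditioning:
  (Z=0, X=1, Y=2, W=0) weight 1/78
  (Z=0, X=1, Y=2, W=2) weight 1/312
  (Z=0, X=1, Y=3, W=0) weight 1/78
  (Z=0, X=1, Y=3, W=2) weight 1/312
  (Z=1, X=1, Y=2, W=1) weight 1/130
  (Z=1, X=1, Y=3, W=1) weight 1/130
  (Z=2, X=1, Y=2, W=0) weight 3/520
  (Z=2, X=1, Y=2, W=2) weight 9/520
  (Z=3, X=1, Y=2, W=1) weight 1/130
  … 3 more
Group by Z:
  weight(Z=0) = 5/156
  weight(Z=1) = 1/65
  weight(Z=2) = 3/65
  weight(Z=3) = 1/65
Total weight = 5/156 + 1/65 + 3/65 + 1/65 = 17/156
P(Z=0 | obs) = 5/156 / 17/156 = 5/17
P(Z=1 | obs) = 1/65 / 17/156 = 12/85
P(Z=2 | obs) = 3/65 / 17/156 = 36/85
P(Z=3 | obs) = 1/65 / 17/156 = 12/85

P(Z=0) = 5/17, P(Z=1) = 12/85, P(Z=2) = 36/85, P(Z=3) = 12/85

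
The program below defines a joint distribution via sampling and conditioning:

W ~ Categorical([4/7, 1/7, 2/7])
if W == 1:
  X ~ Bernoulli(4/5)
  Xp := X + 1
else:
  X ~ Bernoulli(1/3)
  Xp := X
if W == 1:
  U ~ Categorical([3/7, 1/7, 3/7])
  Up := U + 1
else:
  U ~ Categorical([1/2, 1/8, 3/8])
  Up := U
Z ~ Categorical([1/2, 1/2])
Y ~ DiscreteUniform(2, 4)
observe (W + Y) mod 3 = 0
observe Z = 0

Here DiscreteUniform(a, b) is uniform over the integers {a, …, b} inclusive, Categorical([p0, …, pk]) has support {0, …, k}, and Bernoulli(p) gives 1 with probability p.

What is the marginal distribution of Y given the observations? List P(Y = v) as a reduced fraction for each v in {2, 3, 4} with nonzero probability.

Enumerate traces; 18 have nonzero weight after conditioning:
  (W=0, X=0, U=0, Z=0, Y=3) weight 2/63
  (W=0, X=0, U=1, Z=0, Y=3) weight 1/126
  (W=0, X=0, U=2, Z=0, Y=3) weight 1/42
  (W=0, X=1, U=0, Z=0, Y=3) weight 1/63
  (W=0, X=1, U=1, Z=0, Y=3) weight 1/252
  (W=0, X=1, U=2, Z=0, Y=3) weight 1/84
  (W=1, X=0, U=0, Z=0, Y=2) weight 1/490
  (W=1, X=0, U=1, Z=0, Y=2) weight 1/1470
  (W=2, X=0, U=0, Z=0, Y=4) weight 1/63
  … 9 more
Group by Y:
  weight(Y=2) = 1/42
  weight(Y=3) = 2/21
  weight(Y=4) = 1/21
Total weight = 1/42 + 2/21 + 1/21 = 1/6
P(Y=2 | obs) = 1/42 / 1/6 = 1/7
P(Y=3 | obs) = 2/21 / 1/6 = 4/7
P(Y=4 | obs) = 1/21 / 1/6 = 2/7

P(Y=2) = 1/7, P(Y=3) = 4/7, P(Y=4) = 2/7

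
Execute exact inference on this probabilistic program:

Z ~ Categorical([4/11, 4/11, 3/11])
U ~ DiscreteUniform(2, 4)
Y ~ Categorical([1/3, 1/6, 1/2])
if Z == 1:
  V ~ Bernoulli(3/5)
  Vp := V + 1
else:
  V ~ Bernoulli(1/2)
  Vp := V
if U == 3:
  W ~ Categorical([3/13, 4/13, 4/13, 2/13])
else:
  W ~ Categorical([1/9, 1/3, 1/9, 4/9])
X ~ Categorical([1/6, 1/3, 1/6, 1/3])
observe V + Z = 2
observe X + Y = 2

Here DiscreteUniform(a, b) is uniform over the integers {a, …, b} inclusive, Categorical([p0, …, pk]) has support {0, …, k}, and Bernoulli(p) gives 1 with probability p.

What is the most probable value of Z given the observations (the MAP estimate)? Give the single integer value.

Enumerate traces; 72 have nonzero weight after conditioning:
  (Z=1, U=2, Y=0, V=1, W=0, X=2) weight 2/4455
  (Z=1, U=2, Y=0, V=1, W=1, X=2) weight 2/1485
  (Z=1, U=2, Y=0, V=1, W=2, X=2) weight 2/4455
  (Z=1, U=2, Y=0, V=1, W=3, X=2) weight 8/4455
  (Z=1, U=2, Y=1, V=1, W=0, X=1) weight 2/4455
  (Z=1, U=2, Y=1, V=1, W=1, X=1) weight 2/1485
  (Z=1, U=2, Y=1, V=1, W=2, X=1) weight 2/4455
  (Z=1, U=2, Y=1, V=1, W=3, X=1) weight 8/4455
  (Z=2, U=2, Y=0, V=0, W=0, X=2) weight 1/3564
  … 63 more
Group by Z:
  weight(Z=1) = 7/165
  weight(Z=2) = 7/264
Total weight = 7/165 + 7/264 = 91/1320
P(Z=1 | obs) = 7/165 / 91/1320 = 8/13
P(Z=2 | obs) = 7/264 / 91/1320 = 5/13
argmax = 1

argmax_v P(Z = v | obs) = 1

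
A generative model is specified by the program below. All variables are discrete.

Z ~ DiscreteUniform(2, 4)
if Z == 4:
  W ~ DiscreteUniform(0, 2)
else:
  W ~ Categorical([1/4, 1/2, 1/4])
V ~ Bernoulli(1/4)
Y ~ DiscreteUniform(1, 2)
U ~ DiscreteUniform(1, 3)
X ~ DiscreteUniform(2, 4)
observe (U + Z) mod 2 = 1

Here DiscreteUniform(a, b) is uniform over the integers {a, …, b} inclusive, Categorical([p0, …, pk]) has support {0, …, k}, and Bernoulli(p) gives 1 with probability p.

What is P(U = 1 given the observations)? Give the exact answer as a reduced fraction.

Enumerate traces; 180 have nonzero weight after conditioning:
  (Z=2, W=0, V=0, Y=1, U=1, X=2) weight 1/288
  (Z=2, W=0, V=0, Y=1, U=1, X=3) weight 1/288
  (Z=2, W=0, V=0, Y=1, U=1, X=4) weight 1/288
  (Z=2, W=0, V=0, Y=1, U=3, X=2) weight 1/288
  (Z=2, W=0, V=0, Y=1, U=3, X=3) weight 1/288
  (Z=2, W=0, V=0, Y=1, U=3, X=4) weight 1/288
  (Z=2, W=0, V=0, Y=2, U=1, X=2) weight 1/288
  (Z=2, W=0, V=0, Y=2, U=1, X=3) weight 1/288
  (Z=3, W=0, V=0, Y=1, U=2, X=2) weight 1/288
  … 171 more
Group by U:
  weight(U=1) = 2/9
  weight(U=2) = 1/9
  weight(U=3) = 2/9
Total weight = 2/9 + 1/9 + 2/9 = 5/9
P(U=1 | obs) = 2/9 / 5/9 = 2/5
P(U=2 | obs) = 1/9 / 5/9 = 1/5
P(U=3 | obs) = 2/9 / 5/9 = 2/5

P(U = 1 | obs) = 2/5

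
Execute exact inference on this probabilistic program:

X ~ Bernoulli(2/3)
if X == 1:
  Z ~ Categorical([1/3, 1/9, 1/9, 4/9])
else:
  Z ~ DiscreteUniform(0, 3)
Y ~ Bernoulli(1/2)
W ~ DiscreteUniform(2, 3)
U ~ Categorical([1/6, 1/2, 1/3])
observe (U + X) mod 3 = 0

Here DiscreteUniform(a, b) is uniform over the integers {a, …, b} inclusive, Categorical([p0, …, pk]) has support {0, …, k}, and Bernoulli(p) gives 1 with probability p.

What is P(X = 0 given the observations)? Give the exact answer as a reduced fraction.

P(X = 0 | obs) = 1/5

Enumerate traces; 32 have nonzero weight after conditioning:
  (X=0, Z=0, Y=0, W=2, U=0) weight 1/288
  (X=0, Z=0, Y=0, W=3, U=0) weight 1/288
  (X=0, Z=0, Y=1, W=2, U=0) weight 1/288
  (X=0, Z=0, Y=1, W=3, U=0) weight 1/288
  (X=0, Z=1, Y=0, W=2, U=0) weight 1/288
  (X=0, Z=1, Y=0, W=3, U=0) weight 1/288
  (X=0, Z=1, Y=1, W=2, U=0) weight 1/288
  (X=0, Z=1, Y=1, W=3, U=0) weight 1/288
  (X=1, Z=0, Y=0, W=2, U=2) weight 1/54
  … 23 more
Group by X:
  weight(X=0) = 1/18
  weight(X=1) = 2/9
Total weight = 1/18 + 2/9 = 5/18
P(X=0 | obs) = 1/18 / 5/18 = 1/5
P(X=1 | obs) = 2/9 / 5/18 = 4/5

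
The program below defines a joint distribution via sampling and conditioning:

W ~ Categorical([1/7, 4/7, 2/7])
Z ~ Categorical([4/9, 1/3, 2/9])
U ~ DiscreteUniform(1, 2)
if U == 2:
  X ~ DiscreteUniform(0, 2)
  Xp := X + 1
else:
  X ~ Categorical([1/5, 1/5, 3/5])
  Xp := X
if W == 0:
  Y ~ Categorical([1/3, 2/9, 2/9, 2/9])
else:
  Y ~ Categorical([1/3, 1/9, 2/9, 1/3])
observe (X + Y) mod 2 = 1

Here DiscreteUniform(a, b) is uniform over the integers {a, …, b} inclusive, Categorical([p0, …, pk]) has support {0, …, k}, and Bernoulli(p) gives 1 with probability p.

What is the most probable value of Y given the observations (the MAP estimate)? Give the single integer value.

Enumerate traces; 108 have nonzero weight after conditioning:
  (W=0, Z=0, U=1, X=0, Y=1) weight 4/2835
  (W=0, Z=0, U=1, X=0, Y=3) weight 4/2835
  (W=0, Z=0, U=1, X=1, Y=0) weight 2/945
  (W=0, Z=0, U=1, X=1, Y=2) weight 4/2835
  (W=0, Z=0, U=1, X=2, Y=1) weight 4/945
  (W=0, Z=0, U=1, X=2, Y=3) weight 4/945
  (W=0, Z=0, U=2, X=0, Y=1) weight 4/1701
  (W=0, Z=0, U=2, X=0, Y=3) weight 4/1701
  … 100 more
Group by Y:
  weight(Y=0) = 4/45
  weight(Y=1) = 88/945
  weight(Y=2) = 8/135
  weight(Y=3) = 44/189
Total weight = 4/45 + 88/945 + 8/135 + 44/189 = 64/135
P(Y=0 | obs) = 4/45 / 64/135 = 3/16
P(Y=1 | obs) = 88/945 / 64/135 = 11/56
P(Y=2 | obs) = 8/135 / 64/135 = 1/8
P(Y=3 | obs) = 44/189 / 64/135 = 55/112
argmax = 3

argmax_v P(Y = v | obs) = 3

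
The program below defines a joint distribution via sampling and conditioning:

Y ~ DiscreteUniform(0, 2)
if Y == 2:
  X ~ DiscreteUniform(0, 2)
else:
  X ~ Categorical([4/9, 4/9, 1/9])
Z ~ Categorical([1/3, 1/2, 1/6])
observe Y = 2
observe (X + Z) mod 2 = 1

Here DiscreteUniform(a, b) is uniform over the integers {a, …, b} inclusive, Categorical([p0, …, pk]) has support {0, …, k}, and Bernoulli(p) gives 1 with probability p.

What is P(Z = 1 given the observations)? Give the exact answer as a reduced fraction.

P(Z = 1 | obs) = 2/3

Enumerate traces; 4 have nonzero weight after conditioning:
  (Y=2, X=0, Z=1) weight 1/18
  (Y=2, X=1, Z=0) weight 1/27
  (Y=2, X=1, Z=2) weight 1/54
  (Y=2, X=2, Z=1) weight 1/18
Group by Z:
  weight(Z=0) = 1/27
  weight(Z=1) = 1/9
  weight(Z=2) = 1/54
Total weight = 1/27 + 1/9 + 1/54 = 1/6
P(Z=0 | obs) = 1/27 / 1/6 = 2/9
P(Z=1 | obs) = 1/9 / 1/6 = 2/3
P(Z=2 | obs) = 1/54 / 1/6 = 1/9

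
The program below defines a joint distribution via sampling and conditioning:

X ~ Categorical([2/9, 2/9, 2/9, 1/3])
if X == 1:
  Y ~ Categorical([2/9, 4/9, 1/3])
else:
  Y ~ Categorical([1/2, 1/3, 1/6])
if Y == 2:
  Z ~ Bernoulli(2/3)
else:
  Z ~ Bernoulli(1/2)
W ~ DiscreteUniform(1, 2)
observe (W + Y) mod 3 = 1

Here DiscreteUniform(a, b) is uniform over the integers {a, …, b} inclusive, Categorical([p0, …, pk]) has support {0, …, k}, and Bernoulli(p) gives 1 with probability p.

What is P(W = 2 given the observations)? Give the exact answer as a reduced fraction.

Enumerate traces; 16 have nonzero weight after conditioning:
  (X=0, Y=0, Z=0, W=1) weight 1/36
  (X=0, Y=0, Z=1, W=1) weight 1/36
  (X=0, Y=2, Z=0, W=2) weight 1/162
  (X=0, Y=2, Z=1, W=2) weight 1/81
  (X=1, Y=0, Z=0, W=1) weight 1/81
  (X=1, Y=0, Z=1, W=1) weight 1/81
  (X=1, Y=2, Z=0, W=2) weight 1/81
  (X=1, Y=2, Z=1, W=2) weight 2/81
  … 8 more
Group by W:
  weight(W=1) = 71/324
  weight(W=2) = 11/108
Total weight = 71/324 + 11/108 = 26/81
P(W=1 | obs) = 71/324 / 26/81 = 71/104
P(W=2 | obs) = 11/108 / 26/81 = 33/104

P(W = 2 | obs) = 33/104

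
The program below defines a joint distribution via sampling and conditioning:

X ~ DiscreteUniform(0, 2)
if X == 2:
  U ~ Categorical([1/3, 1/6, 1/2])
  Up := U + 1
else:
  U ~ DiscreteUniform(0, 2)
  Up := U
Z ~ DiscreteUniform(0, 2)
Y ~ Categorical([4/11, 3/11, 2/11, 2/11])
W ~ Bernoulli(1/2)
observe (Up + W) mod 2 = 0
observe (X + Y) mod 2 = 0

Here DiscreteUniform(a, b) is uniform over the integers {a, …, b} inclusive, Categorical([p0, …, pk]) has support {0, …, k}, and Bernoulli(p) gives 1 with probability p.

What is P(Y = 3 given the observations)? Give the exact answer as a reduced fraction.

P(Y = 3 | obs) = 2/17

Enumerate traces; 54 have nonzero weight after conditioning:
  (X=0, U=0, Z=0, Y=0, W=0) weight 2/297
  (X=0, U=0, Z=0, Y=2, W=0) weight 1/297
  (X=0, U=0, Z=1, Y=0, W=0) weight 2/297
  (X=0, U=0, Z=1, Y=2, W=0) weight 1/297
  (X=0, U=0, Z=2, Y=0, W=0) weight 2/297
  (X=0, U=0, Z=2, Y=2, W=0) weight 1/297
  (X=0, U=1, Z=0, Y=0, W=1) weight 2/297
  (X=0, U=1, Z=0, Y=2, W=1) weight 1/297
  (X=1, U=0, Z=0, Y=1, W=0) weight 1/198
  (X=1, U=0, Z=0, Y=3, W=0) weight 1/297
  … 44 more
Group by Y:
  weight(Y=0) = 4/33
  weight(Y=1) = 1/22
  weight(Y=2) = 2/33
  weight(Y=3) = 1/33
Total weight = 4/33 + 1/22 + 2/33 + 1/33 = 17/66
P(Y=0 | obs) = 4/33 / 17/66 = 8/17
P(Y=1 | obs) = 1/22 / 17/66 = 3/17
P(Y=2 | obs) = 2/33 / 17/66 = 4/17
P(Y=3 | obs) = 1/33 / 17/66 = 2/17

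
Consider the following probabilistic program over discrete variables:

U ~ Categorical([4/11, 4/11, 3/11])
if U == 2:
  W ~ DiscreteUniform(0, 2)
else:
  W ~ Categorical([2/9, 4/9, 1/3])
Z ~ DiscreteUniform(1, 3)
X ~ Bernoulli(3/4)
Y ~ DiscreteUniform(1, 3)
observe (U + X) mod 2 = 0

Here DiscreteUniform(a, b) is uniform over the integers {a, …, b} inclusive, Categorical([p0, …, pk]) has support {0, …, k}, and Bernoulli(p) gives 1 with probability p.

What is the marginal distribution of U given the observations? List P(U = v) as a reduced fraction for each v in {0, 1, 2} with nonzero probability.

P(U=0) = 4/19, P(U=1) = 12/19, P(U=2) = 3/19

Enumerate traces; 81 have nonzero weight after conditioning:
  (U=0, W=0, Z=1, X=0, Y=1) weight 2/891
  (U=0, W=0, Z=1, X=0, Y=2) weight 2/891
  (U=0, W=0, Z=1, X=0, Y=3) weight 2/891
  (U=0, W=0, Z=2, X=0, Y=1) weight 2/891
  (U=0, W=0, Z=2, X=0, Y=2) weight 2/891
  (U=0, W=0, Z=2, X=0, Y=3) weight 2/891
  (U=0, W=0, Z=3, X=0, Y=1) weight 2/891
  (U=0, W=0, Z=3, X=0, Y=2) weight 2/891
  (U=1, W=0, Z=1, X=1, Y=1) weight 2/297
  (U=2, W=0, Z=1, X=0, Y=1) weight 1/396
  … 71 more
Group by U:
  weight(U=0) = 1/11
  weight(U=1) = 3/11
  weight(U=2) = 3/44
Total weight = 1/11 + 3/11 + 3/44 = 19/44
P(U=0 | obs) = 1/11 / 19/44 = 4/19
P(U=1 | obs) = 3/11 / 19/44 = 12/19
P(U=2 | obs) = 3/44 / 19/44 = 3/19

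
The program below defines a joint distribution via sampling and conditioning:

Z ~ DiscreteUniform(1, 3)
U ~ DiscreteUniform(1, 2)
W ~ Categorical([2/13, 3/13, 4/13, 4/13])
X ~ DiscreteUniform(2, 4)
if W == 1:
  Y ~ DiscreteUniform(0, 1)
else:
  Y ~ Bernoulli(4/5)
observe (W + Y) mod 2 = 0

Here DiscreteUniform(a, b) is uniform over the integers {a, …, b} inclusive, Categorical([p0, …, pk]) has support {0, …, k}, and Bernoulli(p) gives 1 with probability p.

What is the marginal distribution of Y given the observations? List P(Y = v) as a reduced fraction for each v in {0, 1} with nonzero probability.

P(Y=0) = 12/59, P(Y=1) = 47/59

Enumerate traces; 72 have nonzero weight after conditioning:
  (Z=1, U=1, W=0, X=2, Y=0) weight 1/585
  (Z=1, U=1, W=0, X=3, Y=0) weight 1/585
  (Z=1, U=1, W=0, X=4, Y=0) weight 1/585
  (Z=1, U=1, W=1, X=2, Y=1) weight 1/156
  (Z=1, U=1, W=1, X=3, Y=1) weight 1/156
  (Z=1, U=1, W=1, X=4, Y=1) weight 1/156
  (Z=1, U=1, W=2, X=2, Y=0) weight 2/585
  (Z=1, U=1, W=2, X=3, Y=0) weight 2/585
  … 64 more
Group by Y:
  weight(Y=0) = 6/65
  weight(Y=1) = 47/130
Total weight = 6/65 + 47/130 = 59/130
P(Y=0 | obs) = 6/65 / 59/130 = 12/59
P(Y=1 | obs) = 47/130 / 59/130 = 47/59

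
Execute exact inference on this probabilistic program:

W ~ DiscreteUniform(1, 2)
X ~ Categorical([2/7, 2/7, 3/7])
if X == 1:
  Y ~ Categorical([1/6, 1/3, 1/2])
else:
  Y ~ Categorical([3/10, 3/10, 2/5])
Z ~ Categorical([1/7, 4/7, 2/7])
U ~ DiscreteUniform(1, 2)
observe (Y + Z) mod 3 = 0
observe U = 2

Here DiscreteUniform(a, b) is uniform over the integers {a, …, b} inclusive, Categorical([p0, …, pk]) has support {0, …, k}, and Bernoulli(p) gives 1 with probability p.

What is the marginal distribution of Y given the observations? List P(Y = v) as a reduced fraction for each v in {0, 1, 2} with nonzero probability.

P(Y=0) = 11/109, P(Y=1) = 26/109, P(Y=2) = 72/109

Enumerate traces; 18 have nonzero weight after conditioning:
  (W=1, X=0, Y=0, Z=0, U=2) weight 3/980
  (W=1, X=0, Y=1, Z=2, U=2) weight 3/490
  (W=1, X=0, Y=2, Z=1, U=2) weight 4/245
  (W=1, X=1, Y=0, Z=0, U=2) weight 1/588
  (W=1, X=1, Y=1, Z=2, U=2) weight 1/147
  (W=1, X=1, Y=2, Z=1, U=2) weight 1/49
  (W=1, X=2, Y=0, Z=0, U=2) weight 9/1960
  (W=1, X=2, Y=1, Z=2, U=2) weight 9/980
  … 10 more
Group by Y:
  weight(Y=0) = 11/588
  weight(Y=1) = 13/294
  weight(Y=2) = 6/49
Total weight = 11/588 + 13/294 + 6/49 = 109/588
P(Y=0 | obs) = 11/588 / 109/588 = 11/109
P(Y=1 | obs) = 13/294 / 109/588 = 26/109
P(Y=2 | obs) = 6/49 / 109/588 = 72/109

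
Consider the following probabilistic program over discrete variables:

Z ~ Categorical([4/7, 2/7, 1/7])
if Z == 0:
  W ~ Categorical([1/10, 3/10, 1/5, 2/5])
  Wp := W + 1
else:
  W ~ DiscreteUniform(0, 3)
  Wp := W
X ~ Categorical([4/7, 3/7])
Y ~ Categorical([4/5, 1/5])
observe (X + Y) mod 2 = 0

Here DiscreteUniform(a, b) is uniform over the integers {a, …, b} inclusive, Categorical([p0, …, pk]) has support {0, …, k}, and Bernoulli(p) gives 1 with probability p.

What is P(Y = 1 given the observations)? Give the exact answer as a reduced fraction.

P(Y = 1 | obs) = 3/19

Enumerate traces; 24 have nonzero weight after conditioning:
  (Z=0, W=0, X=0, Y=0) weight 32/1225
  (Z=0, W=0, X=1, Y=1) weight 6/1225
  (Z=0, W=1, X=0, Y=0) weight 96/1225
  (Z=0, W=1, X=1, Y=1) weight 18/1225
  (Z=0, W=2, X=0, Y=0) weight 64/1225
  (Z=0, W=2, X=1, Y=1) weight 12/1225
  (Z=0, W=3, X=0, Y=0) weight 128/1225
  (Z=0, W=3, X=1, Y=1) weight 24/1225
  … 16 more
Group by Y:
  weight(Y=0) = 16/35
  weight(Y=1) = 3/35
Total weight = 16/35 + 3/35 = 19/35
P(Y=0 | obs) = 16/35 / 19/35 = 16/19
P(Y=1 | obs) = 3/35 / 19/35 = 3/19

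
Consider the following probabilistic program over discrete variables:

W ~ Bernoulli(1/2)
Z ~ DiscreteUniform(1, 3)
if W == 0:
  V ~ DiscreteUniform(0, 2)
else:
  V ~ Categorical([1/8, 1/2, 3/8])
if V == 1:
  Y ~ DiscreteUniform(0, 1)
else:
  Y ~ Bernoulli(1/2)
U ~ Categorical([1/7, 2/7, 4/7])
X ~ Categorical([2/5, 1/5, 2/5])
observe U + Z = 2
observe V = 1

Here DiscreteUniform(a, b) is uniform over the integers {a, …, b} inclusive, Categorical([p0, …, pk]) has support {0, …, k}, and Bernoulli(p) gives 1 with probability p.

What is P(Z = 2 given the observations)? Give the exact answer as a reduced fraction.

P(Z = 2 | obs) = 1/3

Enumerate traces; 24 have nonzero weight after conditioning:
  (W=0, Z=1, V=1, Y=0, U=1, X=0) weight 1/315
  (W=0, Z=1, V=1, Y=0, U=1, X=1) weight 1/630
  (W=0, Z=1, V=1, Y=0, U=1, X=2) weight 1/315
  (W=0, Z=1, V=1, Y=1, U=1, X=0) weight 1/315
  (W=0, Z=1, V=1, Y=1, U=1, X=1) weight 1/630
  (W=0, Z=1, V=1, Y=1, U=1, X=2) weight 1/315
  (W=0, Z=2, V=1, Y=0, U=0, X=0) weight 1/630
  (W=0, Z=2, V=1, Y=0, U=0, X=1) weight 1/1260
  … 16 more
Group by Z:
  weight(Z=1) = 5/126
  weight(Z=2) = 5/252
Total weight = 5/126 + 5/252 = 5/84
P(Z=1 | obs) = 5/126 / 5/84 = 2/3
P(Z=2 | obs) = 5/252 / 5/84 = 1/3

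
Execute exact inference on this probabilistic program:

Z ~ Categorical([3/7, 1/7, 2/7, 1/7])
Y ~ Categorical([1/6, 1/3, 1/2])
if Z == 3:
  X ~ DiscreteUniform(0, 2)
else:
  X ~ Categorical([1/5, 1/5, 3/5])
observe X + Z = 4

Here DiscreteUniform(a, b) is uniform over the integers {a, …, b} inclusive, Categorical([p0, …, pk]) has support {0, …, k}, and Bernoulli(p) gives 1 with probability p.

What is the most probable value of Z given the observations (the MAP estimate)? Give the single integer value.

argmax_v P(Z = v | obs) = 2

Enumerate traces; 6 have nonzero weight after conditioning:
  (Z=2, Y=0, X=2) weight 1/35
  (Z=2, Y=1, X=2) weight 2/35
  (Z=2, Y=2, X=2) weight 3/35
  (Z=3, Y=0, X=1) weight 1/126
  (Z=3, Y=1, X=1) weight 1/63
  (Z=3, Y=2, X=1) weight 1/42
Group by Z:
  weight(Z=2) = 6/35
  weight(Z=3) = 1/21
Total weight = 6/35 + 1/21 = 23/105
P(Z=2 | obs) = 6/35 / 23/105 = 18/23
P(Z=3 | obs) = 1/21 / 23/105 = 5/23
argmax = 2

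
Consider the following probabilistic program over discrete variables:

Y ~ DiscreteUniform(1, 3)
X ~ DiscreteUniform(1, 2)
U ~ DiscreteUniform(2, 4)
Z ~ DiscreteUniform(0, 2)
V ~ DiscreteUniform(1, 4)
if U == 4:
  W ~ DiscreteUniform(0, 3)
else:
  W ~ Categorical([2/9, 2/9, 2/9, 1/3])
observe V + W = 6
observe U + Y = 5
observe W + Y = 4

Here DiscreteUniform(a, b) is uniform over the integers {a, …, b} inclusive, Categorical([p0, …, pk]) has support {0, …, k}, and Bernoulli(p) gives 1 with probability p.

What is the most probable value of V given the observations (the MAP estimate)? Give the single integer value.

Enumerate traces; 12 have nonzero weight after conditioning:
  (Y=1, X=1, U=4, Z=0, V=3, W=3) weight 1/864
  (Y=1, X=1, U=4, Z=1, V=3, W=3) weight 1/864
  (Y=1, X=1, U=4, Z=2, V=3, W=3) weight 1/864
  (Y=1, X=2, U=4, Z=0, V=3, W=3) weight 1/864
  (Y=1, X=2, U=4, Z=1, V=3, W=3) weight 1/864
  (Y=1, X=2, U=4, Z=2, V=3, W=3) weight 1/864
  (Y=2, X=1, U=3, Z=0, V=4, W=2) weight 1/972
  (Y=2, X=1, U=3, Z=1, V=4, W=2) weight 1/972
  … 4 more
Group by V:
  weight(V=3) = 1/144
  weight(V=4) = 1/162
Total weight = 1/144 + 1/162 = 17/1296
P(V=3 | obs) = 1/144 / 17/1296 = 9/17
P(V=4 | obs) = 1/162 / 17/1296 = 8/17
argmax = 3

argmax_v P(V = v | obs) = 3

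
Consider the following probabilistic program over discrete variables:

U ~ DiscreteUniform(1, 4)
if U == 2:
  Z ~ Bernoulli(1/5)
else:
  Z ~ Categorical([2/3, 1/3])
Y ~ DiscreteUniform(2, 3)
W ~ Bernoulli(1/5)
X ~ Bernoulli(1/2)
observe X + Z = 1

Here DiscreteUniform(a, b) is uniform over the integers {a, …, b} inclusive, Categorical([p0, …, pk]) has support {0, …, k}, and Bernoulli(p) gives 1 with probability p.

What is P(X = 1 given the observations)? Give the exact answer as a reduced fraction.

Enumerate traces; 32 have nonzero weight after conditioning:
  (U=1, Z=0, Y=2, W=0, X=1) weight 1/30
  (U=1, Z=0, Y=2, W=1, X=1) weight 1/120
  (U=1, Z=0, Y=3, W=0, X=1) weight 1/30
  (U=1, Z=0, Y=3, W=1, X=1) weight 1/120
  (U=1, Z=1, Y=2, W=0, X=0) weight 1/60
  (U=1, Z=1, Y=2, W=1, X=0) weight 1/240
  (U=1, Z=1, Y=3, W=0, X=0) weight 1/60
  (U=1, Z=1, Y=3, W=1, X=0) weight 1/240
  … 24 more
Group by X:
  weight(X=0) = 3/20
  weight(X=1) = 7/20
Total weight = 3/20 + 7/20 = 1/2
P(X=0 | obs) = 3/20 / 1/2 = 3/10
P(X=1 | obs) = 7/20 / 1/2 = 7/10

P(X = 1 | obs) = 7/10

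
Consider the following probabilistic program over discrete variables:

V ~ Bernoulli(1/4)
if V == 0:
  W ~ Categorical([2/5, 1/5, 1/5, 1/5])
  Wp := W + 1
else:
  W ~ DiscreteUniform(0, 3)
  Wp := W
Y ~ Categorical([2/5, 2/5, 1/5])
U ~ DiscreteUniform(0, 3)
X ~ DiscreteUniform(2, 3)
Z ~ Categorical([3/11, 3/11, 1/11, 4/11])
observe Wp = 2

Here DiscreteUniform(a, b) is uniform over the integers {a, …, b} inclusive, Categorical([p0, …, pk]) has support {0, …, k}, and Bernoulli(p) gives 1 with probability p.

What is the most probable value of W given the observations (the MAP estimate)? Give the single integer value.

argmax_v P(W = v | obs) = 1

Enumerate traces; 192 have nonzero weight after conditioning:
  (V=0, W=1, Y=0, U=0, X=2, Z=0) weight 9/4400
  (V=0, W=1, Y=0, U=0, X=2, Z=1) weight 9/4400
  (V=0, W=1, Y=0, U=0, X=2, Z=2) weight 3/4400
  (V=0, W=1, Y=0, U=0, X=2, Z=3) weight 3/1100
  (V=0, W=1, Y=0, U=0, X=3, Z=0) weight 9/4400
  (V=0, W=1, Y=0, U=0, X=3, Z=1) weight 9/4400
  (V=0, W=1, Y=0, U=0, X=3, Z=2) weight 3/4400
  (V=0, W=1, Y=0, U=0, X=3, Z=3) weight 3/1100
  (V=1, W=2, Y=0, U=0, X=2, Z=0) weight 3/3520
  … 183 more
Group by W:
  weight(W=1) = 3/20
  weight(W=2) = 1/16
Total weight = 3/20 + 1/16 = 17/80
P(W=1 | obs) = 3/20 / 17/80 = 12/17
P(W=2 | obs) = 1/16 / 17/80 = 5/17
argmax = 1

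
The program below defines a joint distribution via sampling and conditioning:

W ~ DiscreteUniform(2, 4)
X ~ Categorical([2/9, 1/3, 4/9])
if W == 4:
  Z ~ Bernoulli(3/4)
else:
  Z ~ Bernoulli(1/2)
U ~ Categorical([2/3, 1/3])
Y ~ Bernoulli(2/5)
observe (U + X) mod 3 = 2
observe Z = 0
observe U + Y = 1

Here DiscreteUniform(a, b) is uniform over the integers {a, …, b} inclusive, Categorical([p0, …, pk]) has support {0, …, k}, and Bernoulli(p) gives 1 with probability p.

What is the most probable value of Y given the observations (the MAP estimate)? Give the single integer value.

Enumerate traces; 6 have nonzero weight after conditioning:
  (W=2, X=1, Z=0, U=1, Y=0) weight 1/90
  (W=2, X=2, Z=0, U=0, Y=1) weight 8/405
  (W=3, X=1, Z=0, U=1, Y=0) weight 1/90
  (W=3, X=2, Z=0, U=0, Y=1) weight 8/405
  (W=4, X=1, Z=0, U=1, Y=0) weight 1/180
  (W=4, X=2, Z=0, U=0, Y=1) weight 4/405
Group by Y:
  weight(Y=0) = 1/36
  weight(Y=1) = 4/81
Total weight = 1/36 + 4/81 = 25/324
P(Y=0 | obs) = 1/36 / 25/324 = 9/25
P(Y=1 | obs) = 4/81 / 25/324 = 16/25
argmax = 1

argmax_v P(Y = v | obs) = 1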